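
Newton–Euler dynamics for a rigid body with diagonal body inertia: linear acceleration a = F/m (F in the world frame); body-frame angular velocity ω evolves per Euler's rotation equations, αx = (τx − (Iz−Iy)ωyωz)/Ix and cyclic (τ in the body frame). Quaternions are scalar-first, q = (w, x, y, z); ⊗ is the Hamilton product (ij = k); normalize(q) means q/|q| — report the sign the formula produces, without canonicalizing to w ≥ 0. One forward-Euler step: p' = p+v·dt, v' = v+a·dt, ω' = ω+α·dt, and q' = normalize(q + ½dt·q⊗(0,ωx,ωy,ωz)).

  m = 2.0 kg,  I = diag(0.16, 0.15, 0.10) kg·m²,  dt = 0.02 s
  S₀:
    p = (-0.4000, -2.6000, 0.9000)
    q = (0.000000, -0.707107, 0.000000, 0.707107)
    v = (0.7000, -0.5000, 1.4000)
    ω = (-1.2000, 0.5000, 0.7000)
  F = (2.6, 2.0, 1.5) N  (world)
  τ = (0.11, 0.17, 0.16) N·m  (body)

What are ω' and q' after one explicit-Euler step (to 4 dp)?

ω×(Iω) gyroscopic = (-0.0175, -0.0504, 0.0060)
(τ − ω×Iω)/I = (0.7969, 1.4693, 1.5400)
ω' = ω + α·dt = (-1.1841, 0.5294, 0.7308)
2q̇ = q⊗(0,ω) = (-1.3435033, -0.3535535, -0.3535535, -0.3535535)
q' = normalize(q + ½dt·q⊗(0,ω)) = (-0.0134, -0.7106, -0.0035, 0.7035)

ω' = (-1.1841, 0.5294, 0.7308)
q' = (-0.0134, -0.7106, -0.0035, 0.7035)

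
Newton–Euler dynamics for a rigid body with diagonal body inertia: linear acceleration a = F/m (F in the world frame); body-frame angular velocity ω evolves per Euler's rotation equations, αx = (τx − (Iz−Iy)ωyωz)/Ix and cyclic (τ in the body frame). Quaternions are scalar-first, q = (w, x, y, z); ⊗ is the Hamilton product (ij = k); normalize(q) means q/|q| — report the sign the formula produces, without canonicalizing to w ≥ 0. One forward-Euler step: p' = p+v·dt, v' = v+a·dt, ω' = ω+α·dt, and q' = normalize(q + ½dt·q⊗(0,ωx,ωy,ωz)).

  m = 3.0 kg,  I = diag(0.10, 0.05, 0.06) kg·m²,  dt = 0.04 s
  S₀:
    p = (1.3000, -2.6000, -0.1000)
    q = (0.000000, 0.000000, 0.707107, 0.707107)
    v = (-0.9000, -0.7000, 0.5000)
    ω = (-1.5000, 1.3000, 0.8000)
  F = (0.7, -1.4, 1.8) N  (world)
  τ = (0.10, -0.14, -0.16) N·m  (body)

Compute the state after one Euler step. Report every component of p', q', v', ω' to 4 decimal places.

p' = (1.2640, -2.6280, -0.0800)
q' = (-0.0297, -0.0071, 0.6853, 0.7277)
v' = (-0.8907, -0.7187, 0.5240)
ω' = (-1.4642, 1.2264, 0.6283)

linear accel F/m = (0.2333, -0.4667, 0.6000)
new position p' = (1.2640, -2.6280, -0.0800)
v' = v + a·dt = (-0.8907, -0.7187, 0.5240)
ω×(Iω) gyroscopic = (0.0104, -0.0480, 0.0975)
(τ − ω×Iω)/I = (0.8960, -1.8400, -4.2917)
ω + α·dt = (-1.4642, 1.2264, 0.6283)
Hamilton product q⊗(0,ω) = (-1.4849247, -0.3535535, -1.0606605, 1.0606605)
q + ½dt·q⊗(0,ω), renormalized = (-0.0297, -0.0071, 0.6853, 0.7277)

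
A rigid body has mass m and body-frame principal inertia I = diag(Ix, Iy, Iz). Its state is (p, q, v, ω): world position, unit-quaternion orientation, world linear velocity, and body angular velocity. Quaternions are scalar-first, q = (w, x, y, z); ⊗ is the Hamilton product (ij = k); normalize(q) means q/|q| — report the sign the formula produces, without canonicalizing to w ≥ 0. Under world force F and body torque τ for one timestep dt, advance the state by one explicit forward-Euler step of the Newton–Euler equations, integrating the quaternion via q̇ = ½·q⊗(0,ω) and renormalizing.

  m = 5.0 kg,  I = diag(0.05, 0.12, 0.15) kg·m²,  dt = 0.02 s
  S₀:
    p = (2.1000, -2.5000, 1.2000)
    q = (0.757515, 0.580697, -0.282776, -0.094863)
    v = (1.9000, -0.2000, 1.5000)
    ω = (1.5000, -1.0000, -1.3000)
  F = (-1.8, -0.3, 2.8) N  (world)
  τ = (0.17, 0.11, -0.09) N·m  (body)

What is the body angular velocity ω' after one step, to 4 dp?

α = I⁻¹(τ − ω×Iω) = (2.6200, -0.7083, 0.1000)
new body rate ω' = (1.5524, -1.0142, -1.2980)

ω' = (1.5524, -1.0142, -1.2980)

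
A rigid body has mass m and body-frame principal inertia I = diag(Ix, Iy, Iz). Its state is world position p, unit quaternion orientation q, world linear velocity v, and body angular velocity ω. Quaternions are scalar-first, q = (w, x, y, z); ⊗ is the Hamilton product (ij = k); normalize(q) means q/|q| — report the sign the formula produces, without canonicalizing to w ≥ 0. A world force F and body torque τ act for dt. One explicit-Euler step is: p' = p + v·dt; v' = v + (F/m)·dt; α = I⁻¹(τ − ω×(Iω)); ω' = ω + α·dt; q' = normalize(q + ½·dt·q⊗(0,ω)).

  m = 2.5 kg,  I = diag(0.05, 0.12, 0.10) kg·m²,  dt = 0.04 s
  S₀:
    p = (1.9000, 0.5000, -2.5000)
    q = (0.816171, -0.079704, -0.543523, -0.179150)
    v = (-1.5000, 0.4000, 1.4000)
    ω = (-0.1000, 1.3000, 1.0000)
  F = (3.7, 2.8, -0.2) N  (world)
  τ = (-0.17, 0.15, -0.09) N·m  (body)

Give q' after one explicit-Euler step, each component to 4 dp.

Hamilton product q⊗(0,ω) = (0.8777595, -0.3922451, 1.1586413, 0.6582035)
q + ½dt·q⊗(0,ω), renormalized = (0.8333, -0.0875, -0.5201, -0.1659)

q' = (0.8333, -0.0875, -0.5201, -0.1659)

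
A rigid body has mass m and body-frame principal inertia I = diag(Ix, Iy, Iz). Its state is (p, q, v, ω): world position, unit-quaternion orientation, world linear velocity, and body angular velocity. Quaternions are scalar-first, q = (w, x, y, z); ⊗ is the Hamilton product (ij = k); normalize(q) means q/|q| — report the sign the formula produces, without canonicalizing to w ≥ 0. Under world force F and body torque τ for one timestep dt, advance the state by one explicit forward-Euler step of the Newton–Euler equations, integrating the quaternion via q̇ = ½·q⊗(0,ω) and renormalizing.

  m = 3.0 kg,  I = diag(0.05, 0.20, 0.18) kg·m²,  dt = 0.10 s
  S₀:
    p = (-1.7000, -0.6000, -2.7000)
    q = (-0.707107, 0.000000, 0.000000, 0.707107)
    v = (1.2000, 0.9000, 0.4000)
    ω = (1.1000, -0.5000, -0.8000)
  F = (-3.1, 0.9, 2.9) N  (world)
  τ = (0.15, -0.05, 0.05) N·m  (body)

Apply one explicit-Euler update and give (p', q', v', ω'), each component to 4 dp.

p' = (-1.5800, -0.5100, -2.6600)
q' = (-0.6770, -0.0212, 0.0564, 0.7335)
v' = (1.0967, 0.9300, 0.4967)
ω' = (1.4160, -0.5822, -0.7264)

new position p' = (-1.5800, -0.5100, -2.6600)
new velocity v' = (1.0967, 0.9300, 0.4967)
ω×(Iω) gyroscopic = (-0.0080, 0.1144, -0.0825)
angular accel α = (3.1600, -0.8220, 0.7361)
ω + α·dt = (1.4160, -0.5822, -0.7264)
Hamilton product q⊗(0,ω) = (0.5656856, -0.4242642, 1.1313712, 0.5656856)
q' = normalize(q + ½dt·q⊗(0,ω)) = (-0.6770, -0.0212, 0.0564, 0.7335)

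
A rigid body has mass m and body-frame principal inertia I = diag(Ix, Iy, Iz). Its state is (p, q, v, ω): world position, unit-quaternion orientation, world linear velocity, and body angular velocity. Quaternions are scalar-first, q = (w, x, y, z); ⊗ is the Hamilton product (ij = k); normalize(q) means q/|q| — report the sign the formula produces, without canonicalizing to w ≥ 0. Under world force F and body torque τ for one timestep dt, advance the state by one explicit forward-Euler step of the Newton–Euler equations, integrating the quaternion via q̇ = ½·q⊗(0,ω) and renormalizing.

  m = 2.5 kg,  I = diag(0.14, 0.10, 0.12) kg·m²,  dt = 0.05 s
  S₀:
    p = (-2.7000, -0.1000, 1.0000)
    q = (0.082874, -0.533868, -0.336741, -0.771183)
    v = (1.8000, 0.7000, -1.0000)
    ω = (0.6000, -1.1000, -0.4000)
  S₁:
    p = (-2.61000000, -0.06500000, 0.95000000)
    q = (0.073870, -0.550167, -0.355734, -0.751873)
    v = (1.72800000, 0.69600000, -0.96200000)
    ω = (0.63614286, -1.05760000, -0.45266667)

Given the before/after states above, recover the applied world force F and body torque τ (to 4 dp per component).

F = (-3.6000, -0.2000, 1.9000)
τ = (0.1100, 0.0800, -0.1000)

ω₁ − ω₀ = (0.03614286, 0.04240000, -0.05266667)
τ = I·(Δω/dt) + ω₀×(Iω₀) = (0.1100, 0.0800, -0.1000)
velocity change Δv = (-0.07200000, -0.00400000, 0.03800000)
applied force F = (-3.6000, -0.2000, 1.9000)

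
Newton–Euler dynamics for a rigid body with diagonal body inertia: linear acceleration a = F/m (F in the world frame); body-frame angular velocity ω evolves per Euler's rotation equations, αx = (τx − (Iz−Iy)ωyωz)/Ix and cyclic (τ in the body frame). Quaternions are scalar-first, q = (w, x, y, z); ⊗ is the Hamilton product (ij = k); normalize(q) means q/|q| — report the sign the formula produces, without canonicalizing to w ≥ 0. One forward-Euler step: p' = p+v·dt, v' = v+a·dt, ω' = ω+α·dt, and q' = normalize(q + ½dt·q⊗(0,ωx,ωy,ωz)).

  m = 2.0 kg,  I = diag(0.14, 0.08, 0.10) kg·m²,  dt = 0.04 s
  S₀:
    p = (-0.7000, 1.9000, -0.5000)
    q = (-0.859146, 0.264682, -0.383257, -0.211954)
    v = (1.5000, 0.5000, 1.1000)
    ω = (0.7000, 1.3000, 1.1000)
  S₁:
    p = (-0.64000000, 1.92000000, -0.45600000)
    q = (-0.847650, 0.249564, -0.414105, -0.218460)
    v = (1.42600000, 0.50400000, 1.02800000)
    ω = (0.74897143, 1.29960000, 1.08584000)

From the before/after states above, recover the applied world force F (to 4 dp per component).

velocity change Δv = (-0.07400000, 0.00400000, -0.07200000)
applied force F = (-3.7000, 0.2000, -3.6000)

F = (-3.7000, 0.2000, -3.6000)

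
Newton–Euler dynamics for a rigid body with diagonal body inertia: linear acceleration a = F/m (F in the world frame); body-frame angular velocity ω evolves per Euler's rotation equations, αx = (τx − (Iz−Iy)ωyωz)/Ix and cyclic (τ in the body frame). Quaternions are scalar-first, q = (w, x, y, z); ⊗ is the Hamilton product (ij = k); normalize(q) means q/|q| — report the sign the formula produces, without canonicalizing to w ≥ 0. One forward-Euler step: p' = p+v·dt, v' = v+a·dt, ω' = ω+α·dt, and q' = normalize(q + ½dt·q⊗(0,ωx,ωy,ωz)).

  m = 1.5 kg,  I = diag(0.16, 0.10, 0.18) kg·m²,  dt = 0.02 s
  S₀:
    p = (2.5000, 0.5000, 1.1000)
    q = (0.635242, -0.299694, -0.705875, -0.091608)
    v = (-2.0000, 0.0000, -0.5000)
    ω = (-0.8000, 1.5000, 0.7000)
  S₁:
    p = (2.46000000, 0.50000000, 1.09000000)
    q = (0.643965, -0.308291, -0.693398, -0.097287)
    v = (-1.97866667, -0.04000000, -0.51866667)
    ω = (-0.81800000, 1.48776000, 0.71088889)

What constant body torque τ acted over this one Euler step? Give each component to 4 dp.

τ = (-0.0600, -0.0500, 0.1700)

ω₁ − ω₀ = (-0.01800000, -0.01224000, 0.01088889)
ω₀×(Iω₀) = (0.0840, 0.0112, 0.0720)
applied torque τ = (-0.0600, -0.0500, 0.1700)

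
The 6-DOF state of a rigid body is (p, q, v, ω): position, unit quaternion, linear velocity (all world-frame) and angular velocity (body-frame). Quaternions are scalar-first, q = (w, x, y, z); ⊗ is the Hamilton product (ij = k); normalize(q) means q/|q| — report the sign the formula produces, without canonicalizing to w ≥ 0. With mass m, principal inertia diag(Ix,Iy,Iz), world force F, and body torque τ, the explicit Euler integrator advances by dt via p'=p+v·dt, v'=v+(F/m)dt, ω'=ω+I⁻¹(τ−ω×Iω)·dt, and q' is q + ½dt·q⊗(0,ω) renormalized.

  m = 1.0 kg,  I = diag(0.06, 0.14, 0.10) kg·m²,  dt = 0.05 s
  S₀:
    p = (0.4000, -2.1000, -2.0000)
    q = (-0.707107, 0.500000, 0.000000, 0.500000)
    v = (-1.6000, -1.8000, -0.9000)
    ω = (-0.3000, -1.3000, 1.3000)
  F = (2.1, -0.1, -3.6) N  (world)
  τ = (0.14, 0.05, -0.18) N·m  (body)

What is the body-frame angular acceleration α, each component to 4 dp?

α = (1.2067, 0.2457, -2.1120)

precession coupling ω×(Iω) = (0.0676, 0.0156, 0.0312)
angular accel α = (1.2067, 0.2457, -2.1120)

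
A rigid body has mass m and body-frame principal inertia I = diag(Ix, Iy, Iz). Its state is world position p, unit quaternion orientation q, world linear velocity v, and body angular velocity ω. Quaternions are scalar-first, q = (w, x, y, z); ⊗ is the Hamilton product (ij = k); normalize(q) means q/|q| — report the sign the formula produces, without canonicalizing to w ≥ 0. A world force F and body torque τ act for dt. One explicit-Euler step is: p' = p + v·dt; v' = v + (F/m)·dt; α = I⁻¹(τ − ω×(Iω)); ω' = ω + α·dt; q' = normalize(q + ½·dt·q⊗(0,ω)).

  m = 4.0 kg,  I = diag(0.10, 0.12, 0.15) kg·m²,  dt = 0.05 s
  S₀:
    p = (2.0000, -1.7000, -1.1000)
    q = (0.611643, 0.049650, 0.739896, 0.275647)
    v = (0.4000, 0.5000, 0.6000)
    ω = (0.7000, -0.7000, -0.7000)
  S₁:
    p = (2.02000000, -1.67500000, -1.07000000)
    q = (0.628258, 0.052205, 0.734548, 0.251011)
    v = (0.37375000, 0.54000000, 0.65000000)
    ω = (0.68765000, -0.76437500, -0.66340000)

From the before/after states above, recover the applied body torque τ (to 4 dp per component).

τ = (-0.0100, -0.1300, 0.1000)

ω₁ − ω₀ = (-0.01235000, -0.06437500, 0.03660000)
τ = I·(Δω/dt) + ω₀×(Iω₀) = (-0.0100, -0.1300, 0.1000)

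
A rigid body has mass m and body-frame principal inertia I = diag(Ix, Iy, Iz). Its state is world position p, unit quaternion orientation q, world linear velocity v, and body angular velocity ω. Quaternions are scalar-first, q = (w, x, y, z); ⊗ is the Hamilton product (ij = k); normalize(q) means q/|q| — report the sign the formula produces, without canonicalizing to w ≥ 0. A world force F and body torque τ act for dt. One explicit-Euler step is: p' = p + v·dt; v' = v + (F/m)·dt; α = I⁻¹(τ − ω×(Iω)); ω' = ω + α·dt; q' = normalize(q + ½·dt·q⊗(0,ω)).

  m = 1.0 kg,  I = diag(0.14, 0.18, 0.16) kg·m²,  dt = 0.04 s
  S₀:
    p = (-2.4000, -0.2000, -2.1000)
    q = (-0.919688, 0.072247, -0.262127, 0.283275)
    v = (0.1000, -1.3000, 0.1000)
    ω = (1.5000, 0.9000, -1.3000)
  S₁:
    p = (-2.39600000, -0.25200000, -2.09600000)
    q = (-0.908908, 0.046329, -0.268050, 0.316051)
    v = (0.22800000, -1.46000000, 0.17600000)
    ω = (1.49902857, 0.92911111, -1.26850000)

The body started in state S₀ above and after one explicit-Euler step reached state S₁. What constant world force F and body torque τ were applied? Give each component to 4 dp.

ω₁ − ω₀ = (-0.00097143, 0.02911111, 0.03150000)
ω₀×(Iω₀) = (0.0234, 0.0390, 0.0540)
I·α + gyro = (0.0200, 0.1700, 0.1800)
velocity change Δv = (0.12800000, -0.16000000, 0.07600000)
applied force F = (3.2000, -4.0000, 1.9000)

F = (3.2000, -4.0000, 1.9000)
τ = (0.0200, 0.1700, 0.1800)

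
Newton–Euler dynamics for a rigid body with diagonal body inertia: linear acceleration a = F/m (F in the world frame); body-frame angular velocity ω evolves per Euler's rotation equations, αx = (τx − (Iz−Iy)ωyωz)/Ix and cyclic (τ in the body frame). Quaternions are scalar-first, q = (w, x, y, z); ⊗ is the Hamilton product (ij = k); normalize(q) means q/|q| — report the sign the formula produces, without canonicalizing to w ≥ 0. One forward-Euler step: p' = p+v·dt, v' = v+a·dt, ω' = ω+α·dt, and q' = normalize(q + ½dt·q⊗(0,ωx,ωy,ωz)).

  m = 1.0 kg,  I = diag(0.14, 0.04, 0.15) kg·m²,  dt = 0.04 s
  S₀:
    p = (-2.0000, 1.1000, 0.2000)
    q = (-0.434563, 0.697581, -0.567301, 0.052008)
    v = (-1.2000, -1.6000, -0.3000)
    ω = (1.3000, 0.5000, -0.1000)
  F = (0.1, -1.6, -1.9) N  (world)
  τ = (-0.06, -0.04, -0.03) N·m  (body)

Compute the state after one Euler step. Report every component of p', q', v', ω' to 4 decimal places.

ω×(Iω) gyroscopic = (-0.0055, 0.0013, -0.0650)
angular accel α = (-0.3893, -1.0325, 0.2333)
ω + α·dt = (1.2844, 0.4587, -0.0907)
Hamilton product q⊗(0,ω) = (-0.6180040, -0.5342058, -0.0799130, 1.1297381)
q + ½dt·q⊗(0,ω), renormalized = (-0.4467, 0.6866, -0.5687, 0.0746)
a = F/m = (0.1000, -1.6000, -1.9000)
p' = p + v·dt = (-2.0480, 1.0360, 0.1880)
v + (F/m)dt = (-1.1960, -1.6640, -0.3760)

p' = (-2.0480, 1.0360, 0.1880)
q' = (-0.4467, 0.6866, -0.5687, 0.0746)
v' = (-1.1960, -1.6640, -0.3760)
ω' = (1.2844, 0.4587, -0.0907)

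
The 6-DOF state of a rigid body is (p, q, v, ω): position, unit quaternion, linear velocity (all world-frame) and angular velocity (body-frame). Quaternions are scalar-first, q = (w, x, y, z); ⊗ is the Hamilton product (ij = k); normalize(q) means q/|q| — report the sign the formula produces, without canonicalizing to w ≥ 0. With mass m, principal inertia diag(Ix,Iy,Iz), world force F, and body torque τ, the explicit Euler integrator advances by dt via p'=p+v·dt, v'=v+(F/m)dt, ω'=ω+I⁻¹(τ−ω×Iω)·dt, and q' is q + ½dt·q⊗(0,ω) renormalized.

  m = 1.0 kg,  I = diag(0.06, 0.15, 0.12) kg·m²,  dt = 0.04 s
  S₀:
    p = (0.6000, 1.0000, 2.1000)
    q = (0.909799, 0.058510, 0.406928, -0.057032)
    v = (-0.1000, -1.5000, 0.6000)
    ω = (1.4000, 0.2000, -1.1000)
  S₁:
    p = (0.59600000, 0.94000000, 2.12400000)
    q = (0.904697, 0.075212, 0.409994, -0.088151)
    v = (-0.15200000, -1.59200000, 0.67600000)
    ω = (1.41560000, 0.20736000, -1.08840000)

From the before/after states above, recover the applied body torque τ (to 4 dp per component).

ω₁ − ω₀ = (0.01560000, 0.00736000, 0.01160000)
applied torque τ = (0.0300, 0.1200, 0.0600)

τ = (0.0300, 0.1200, 0.0600)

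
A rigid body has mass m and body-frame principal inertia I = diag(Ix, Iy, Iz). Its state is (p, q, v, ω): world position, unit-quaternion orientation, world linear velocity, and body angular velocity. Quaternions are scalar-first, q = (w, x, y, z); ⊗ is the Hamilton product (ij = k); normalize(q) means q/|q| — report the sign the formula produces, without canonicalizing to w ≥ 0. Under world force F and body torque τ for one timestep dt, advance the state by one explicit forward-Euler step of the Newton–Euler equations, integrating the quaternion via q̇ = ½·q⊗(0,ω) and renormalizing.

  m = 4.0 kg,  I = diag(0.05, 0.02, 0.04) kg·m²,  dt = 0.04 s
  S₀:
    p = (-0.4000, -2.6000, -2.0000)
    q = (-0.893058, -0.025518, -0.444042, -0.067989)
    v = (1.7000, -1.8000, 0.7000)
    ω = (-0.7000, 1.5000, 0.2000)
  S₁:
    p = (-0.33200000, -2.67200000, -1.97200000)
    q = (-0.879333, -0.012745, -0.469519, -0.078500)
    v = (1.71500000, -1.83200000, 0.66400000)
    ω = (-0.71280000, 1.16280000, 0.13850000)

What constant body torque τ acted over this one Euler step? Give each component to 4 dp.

τ = (-0.0100, -0.1700, -0.0300)

rate change Δω = (-0.01280000, -0.33720000, -0.06150000)
ω₀×(Iω₀) = (0.0060, -0.0014, 0.0315)
applied torque τ = (-0.0100, -0.1700, -0.0300)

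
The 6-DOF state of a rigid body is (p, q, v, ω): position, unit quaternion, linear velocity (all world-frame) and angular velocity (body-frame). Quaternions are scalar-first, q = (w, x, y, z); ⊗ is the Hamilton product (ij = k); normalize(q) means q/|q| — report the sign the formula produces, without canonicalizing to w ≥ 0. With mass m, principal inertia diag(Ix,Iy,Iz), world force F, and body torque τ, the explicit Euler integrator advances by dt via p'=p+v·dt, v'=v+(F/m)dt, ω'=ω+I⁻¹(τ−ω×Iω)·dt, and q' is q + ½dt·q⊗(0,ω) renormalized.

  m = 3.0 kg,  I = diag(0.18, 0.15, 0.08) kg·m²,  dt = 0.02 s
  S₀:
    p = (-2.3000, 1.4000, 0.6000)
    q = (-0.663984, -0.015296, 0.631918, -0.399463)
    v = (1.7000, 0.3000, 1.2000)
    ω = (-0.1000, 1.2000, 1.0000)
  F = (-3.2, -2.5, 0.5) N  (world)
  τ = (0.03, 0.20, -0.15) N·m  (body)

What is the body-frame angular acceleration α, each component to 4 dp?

α = (0.6333, 1.4000, -1.9200)

precession coupling ω×(Iω) = (-0.0840, -0.0100, 0.0036)
(τ − ω×Iω)/I = (0.6333, 1.4000, -1.9200)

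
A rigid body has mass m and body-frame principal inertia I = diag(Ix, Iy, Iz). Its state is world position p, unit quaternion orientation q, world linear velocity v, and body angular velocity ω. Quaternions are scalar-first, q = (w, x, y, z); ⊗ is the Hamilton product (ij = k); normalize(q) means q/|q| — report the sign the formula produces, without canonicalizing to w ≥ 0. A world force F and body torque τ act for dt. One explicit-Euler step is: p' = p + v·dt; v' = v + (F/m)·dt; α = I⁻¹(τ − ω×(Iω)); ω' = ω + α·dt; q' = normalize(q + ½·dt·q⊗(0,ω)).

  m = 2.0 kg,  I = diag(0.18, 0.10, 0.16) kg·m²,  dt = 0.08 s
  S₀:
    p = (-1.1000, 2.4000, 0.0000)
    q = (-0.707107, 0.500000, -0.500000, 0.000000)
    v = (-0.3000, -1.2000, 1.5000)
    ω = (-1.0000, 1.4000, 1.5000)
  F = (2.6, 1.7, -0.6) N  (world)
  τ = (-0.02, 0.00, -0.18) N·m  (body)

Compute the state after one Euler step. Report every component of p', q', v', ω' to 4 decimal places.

gyro term ω×Iω = (0.1260, -0.0300, 0.1120)
angular accel α = (-0.8111, 0.3000, -1.8250)
ω + α·dt = (-1.0649, 1.4240, 1.3540)
q⊗(0,ω) = (1.2000000, -0.0428930, -1.7399498, -0.8606605)
q + ½dt·q⊗(0,ω), renormalized = (-0.6564, 0.4962, -0.5672, -0.0343)
new position p' = (-1.1240, 2.3040, 0.1200)
v' = v + a·dt = (-0.1960, -1.1320, 1.4760)

p' = (-1.1240, 2.3040, 0.1200)
q' = (-0.6564, 0.4962, -0.5672, -0.0343)
v' = (-0.1960, -1.1320, 1.4760)
ω' = (-1.0649, 1.4240, 1.3540)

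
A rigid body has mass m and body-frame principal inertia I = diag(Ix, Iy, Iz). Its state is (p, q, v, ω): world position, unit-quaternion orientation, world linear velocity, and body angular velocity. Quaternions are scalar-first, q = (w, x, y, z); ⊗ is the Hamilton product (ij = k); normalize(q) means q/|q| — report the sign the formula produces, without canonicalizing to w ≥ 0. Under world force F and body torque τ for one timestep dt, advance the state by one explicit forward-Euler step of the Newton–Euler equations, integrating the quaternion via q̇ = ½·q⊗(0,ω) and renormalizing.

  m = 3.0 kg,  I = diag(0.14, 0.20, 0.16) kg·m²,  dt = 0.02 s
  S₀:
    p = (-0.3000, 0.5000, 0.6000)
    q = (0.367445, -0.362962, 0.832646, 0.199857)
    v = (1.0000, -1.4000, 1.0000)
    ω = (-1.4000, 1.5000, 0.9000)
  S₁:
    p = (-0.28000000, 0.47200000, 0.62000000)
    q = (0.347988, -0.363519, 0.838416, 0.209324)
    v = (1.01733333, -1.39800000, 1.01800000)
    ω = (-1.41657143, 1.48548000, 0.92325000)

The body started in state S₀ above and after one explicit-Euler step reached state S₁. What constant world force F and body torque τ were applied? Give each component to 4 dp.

v₁ − v₀ = (0.01733333, 0.00200000, 0.01800000)
applied force F = (2.6000, 0.3000, 2.7000)
Δω = ω₁−ω₀ = (-0.01657143, -0.01452000, 0.02325000)
gyro term ω₀×Iω₀ = (-0.0540, 0.0252, -0.1260)
τ = I·(Δω/dt) + ω₀×(Iω₀) = (-0.1700, -0.1200, 0.0600)

F = (2.6000, 0.3000, 2.7000)
τ = (-0.1700, -0.1200, 0.0600)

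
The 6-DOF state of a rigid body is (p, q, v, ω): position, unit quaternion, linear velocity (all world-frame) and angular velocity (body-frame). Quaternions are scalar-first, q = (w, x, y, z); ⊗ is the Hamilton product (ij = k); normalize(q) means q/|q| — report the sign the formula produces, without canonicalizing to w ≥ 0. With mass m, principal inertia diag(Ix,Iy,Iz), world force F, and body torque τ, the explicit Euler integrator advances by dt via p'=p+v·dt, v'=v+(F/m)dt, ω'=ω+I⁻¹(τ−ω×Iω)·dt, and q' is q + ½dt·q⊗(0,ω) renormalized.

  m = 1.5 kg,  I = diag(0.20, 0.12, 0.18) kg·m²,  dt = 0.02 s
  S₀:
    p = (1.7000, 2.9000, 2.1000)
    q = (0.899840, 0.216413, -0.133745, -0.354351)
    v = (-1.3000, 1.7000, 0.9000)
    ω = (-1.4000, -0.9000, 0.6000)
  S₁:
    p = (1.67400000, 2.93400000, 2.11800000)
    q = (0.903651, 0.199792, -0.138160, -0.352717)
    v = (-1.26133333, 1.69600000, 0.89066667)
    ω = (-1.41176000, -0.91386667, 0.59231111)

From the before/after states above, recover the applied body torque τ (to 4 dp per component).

Δω = ω₁−ω₀ = (-0.01176000, -0.01386667, -0.00768889)
applied torque τ = (-0.1500, -0.1000, -0.1700)

τ = (-0.1500, -0.1000, -0.1700)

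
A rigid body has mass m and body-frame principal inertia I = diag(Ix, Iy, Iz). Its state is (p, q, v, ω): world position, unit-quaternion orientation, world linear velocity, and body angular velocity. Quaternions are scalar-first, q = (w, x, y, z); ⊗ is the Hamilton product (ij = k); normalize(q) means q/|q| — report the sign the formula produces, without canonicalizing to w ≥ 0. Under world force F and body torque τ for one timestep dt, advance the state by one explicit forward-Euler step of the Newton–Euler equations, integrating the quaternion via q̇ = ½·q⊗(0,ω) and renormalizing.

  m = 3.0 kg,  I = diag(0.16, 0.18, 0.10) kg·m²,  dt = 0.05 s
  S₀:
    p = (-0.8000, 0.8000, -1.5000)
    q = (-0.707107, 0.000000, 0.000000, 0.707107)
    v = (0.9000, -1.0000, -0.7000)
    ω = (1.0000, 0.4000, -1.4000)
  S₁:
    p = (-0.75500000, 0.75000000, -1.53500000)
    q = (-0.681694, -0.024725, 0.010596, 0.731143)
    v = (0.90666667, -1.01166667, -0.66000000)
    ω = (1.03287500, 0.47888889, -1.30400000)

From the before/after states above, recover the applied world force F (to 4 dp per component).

Δv = v₁−v₀ = (0.00666667, -0.01166667, 0.04000000)
applied force F = (0.4000, -0.7000, 2.4000)

F = (0.4000, -0.7000, 2.4000)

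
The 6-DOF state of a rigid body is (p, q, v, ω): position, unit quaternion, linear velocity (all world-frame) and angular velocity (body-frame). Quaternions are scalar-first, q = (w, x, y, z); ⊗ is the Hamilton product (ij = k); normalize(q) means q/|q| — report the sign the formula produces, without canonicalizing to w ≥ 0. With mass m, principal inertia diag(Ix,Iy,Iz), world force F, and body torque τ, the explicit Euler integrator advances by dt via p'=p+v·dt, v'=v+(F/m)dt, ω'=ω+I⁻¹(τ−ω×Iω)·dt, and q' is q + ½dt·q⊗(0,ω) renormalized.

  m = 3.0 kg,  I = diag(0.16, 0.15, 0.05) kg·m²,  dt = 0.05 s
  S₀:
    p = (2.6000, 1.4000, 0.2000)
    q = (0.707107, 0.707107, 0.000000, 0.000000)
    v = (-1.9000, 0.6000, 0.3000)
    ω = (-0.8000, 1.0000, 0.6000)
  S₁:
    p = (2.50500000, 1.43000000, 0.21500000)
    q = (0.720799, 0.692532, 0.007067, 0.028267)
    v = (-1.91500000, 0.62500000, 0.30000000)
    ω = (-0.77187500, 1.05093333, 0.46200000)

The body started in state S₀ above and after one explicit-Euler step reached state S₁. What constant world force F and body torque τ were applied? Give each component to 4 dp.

ω₁ − ω₀ = (0.02812500, 0.05093333, -0.13800000)
precession coupling = (-0.0600, -0.0528, 0.0080)
τ = I·(Δω/dt) + ω₀×(Iω₀) = (0.0300, 0.1000, -0.1300)
v₁ − v₀ = (-0.01500000, 0.02500000, 0.00000000)
F = m·Δv/dt = (-0.9000, 1.5000, 0.0000)

F = (-0.9000, 1.5000, 0.0000)
τ = (0.0300, 0.1000, -0.1300)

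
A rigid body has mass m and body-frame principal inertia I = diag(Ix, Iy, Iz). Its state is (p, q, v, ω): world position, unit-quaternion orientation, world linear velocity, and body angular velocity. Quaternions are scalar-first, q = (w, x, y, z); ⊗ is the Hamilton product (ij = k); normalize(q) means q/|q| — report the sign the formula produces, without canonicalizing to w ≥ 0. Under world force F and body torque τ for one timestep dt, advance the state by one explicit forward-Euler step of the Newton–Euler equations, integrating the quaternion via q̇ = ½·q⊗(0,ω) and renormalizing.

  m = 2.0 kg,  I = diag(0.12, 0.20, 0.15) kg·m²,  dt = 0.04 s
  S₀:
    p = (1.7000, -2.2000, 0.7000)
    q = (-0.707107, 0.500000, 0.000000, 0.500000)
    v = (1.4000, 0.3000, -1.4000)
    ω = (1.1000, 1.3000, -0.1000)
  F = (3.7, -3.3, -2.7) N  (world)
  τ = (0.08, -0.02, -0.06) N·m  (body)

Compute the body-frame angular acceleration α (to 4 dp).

α = (0.6125, -0.1165, -1.1627)

gyro term ω×Iω = (0.0065, 0.0033, 0.1144)
(τ − ω×Iω)/I = (0.6125, -0.1165, -1.1627)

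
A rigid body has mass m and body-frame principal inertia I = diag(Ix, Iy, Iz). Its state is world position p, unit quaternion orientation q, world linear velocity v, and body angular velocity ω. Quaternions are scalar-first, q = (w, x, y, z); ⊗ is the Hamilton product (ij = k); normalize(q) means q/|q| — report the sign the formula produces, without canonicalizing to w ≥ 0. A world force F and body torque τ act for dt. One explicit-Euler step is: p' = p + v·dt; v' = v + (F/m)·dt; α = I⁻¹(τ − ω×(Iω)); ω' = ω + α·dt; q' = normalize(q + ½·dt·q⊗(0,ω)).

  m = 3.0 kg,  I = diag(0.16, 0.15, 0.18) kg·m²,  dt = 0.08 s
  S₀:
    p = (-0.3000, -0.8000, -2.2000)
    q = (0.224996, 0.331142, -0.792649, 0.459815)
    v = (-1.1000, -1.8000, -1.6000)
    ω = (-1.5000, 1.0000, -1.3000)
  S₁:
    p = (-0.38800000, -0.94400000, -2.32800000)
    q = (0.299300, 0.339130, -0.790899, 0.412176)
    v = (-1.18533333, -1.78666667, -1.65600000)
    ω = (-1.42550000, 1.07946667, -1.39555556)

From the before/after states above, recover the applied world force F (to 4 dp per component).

Δv = v₁−v₀ = (-0.08533333, 0.01333333, -0.05600000)
F = m·Δv/dt = (-3.2000, 0.5000, -2.1000)

F = (-3.2000, 0.5000, -2.1000)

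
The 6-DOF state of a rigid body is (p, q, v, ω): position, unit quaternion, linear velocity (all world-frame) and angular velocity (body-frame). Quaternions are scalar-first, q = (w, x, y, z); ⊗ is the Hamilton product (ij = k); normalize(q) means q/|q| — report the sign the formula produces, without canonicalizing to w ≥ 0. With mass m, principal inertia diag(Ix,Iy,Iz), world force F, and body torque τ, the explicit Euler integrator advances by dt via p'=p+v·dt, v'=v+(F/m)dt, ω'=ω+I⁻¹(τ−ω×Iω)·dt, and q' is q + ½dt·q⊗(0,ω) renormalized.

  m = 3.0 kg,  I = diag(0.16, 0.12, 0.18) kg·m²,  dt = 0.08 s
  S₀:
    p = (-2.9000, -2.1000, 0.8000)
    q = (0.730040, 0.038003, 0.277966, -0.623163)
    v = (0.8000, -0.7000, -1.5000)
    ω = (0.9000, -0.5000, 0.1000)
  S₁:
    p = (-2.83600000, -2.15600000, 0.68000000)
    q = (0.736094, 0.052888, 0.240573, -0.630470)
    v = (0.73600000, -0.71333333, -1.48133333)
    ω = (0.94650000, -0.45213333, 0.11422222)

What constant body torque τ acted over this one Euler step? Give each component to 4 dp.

Δω = ω₁−ω₀ = (0.04650000, 0.04786667, 0.01422222)
precession coupling = (-0.0030, -0.0018, 0.0180)
τ = I·(Δω/dt) + ω₀×(Iω₀) = (0.0900, 0.0700, 0.0500)

τ = (0.0900, 0.0700, 0.0500)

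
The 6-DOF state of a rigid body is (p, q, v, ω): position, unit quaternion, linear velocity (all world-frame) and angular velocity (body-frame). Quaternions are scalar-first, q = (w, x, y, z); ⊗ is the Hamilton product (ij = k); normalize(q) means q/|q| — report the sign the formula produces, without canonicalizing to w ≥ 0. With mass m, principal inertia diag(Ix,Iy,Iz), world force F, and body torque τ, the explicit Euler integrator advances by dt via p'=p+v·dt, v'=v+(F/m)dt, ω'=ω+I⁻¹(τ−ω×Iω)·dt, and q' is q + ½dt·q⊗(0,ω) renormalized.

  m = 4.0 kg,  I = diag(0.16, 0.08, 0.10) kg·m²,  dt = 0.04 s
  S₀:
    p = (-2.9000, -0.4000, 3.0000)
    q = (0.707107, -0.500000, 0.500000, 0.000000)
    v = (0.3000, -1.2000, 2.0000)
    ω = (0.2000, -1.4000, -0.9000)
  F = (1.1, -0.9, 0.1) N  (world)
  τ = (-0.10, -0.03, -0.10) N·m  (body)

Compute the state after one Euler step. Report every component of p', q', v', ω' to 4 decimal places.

(τ − ω×Iω)/I = (-0.7825, -0.2400, -1.2240)
ω + α·dt = (0.1687, -1.4096, -0.9490)
2q̇ = q⊗(0,ω) = (0.8000000, -0.3085786, -1.4399498, -0.0363963)
q + ½dt·q⊗(0,ω), renormalized = (0.7227, -0.5059, 0.4709, -0.0007)
a = (0.2750, -0.2250, 0.0250)
new position p' = (-2.8880, -0.4480, 3.0800)
v' = v + a·dt = (0.3110, -1.2090, 2.0010)

p' = (-2.8880, -0.4480, 3.0800)
q' = (0.7227, -0.5059, 0.4709, -0.0007)
v' = (0.3110, -1.2090, 2.0010)
ω' = (0.1687, -1.4096, -0.9490)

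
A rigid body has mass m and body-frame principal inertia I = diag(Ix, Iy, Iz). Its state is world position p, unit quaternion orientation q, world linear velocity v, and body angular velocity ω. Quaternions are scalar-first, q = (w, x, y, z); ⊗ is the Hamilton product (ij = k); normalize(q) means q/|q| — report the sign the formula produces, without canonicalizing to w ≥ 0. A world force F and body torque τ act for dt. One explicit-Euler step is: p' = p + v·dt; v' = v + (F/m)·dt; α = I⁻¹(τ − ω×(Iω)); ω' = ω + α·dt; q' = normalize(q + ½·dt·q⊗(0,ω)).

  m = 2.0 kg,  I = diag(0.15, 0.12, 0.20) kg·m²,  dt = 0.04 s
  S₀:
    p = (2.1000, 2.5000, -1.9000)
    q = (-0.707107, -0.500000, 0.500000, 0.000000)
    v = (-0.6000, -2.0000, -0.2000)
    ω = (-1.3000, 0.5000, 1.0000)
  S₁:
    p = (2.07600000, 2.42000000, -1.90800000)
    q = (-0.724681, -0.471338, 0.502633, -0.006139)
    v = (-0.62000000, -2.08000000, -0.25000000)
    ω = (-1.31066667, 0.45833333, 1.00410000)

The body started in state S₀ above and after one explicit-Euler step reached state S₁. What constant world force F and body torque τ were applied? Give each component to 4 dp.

velocity change Δv = (-0.02000000, -0.08000000, -0.05000000)
F = m·Δv/dt = (-1.0000, -4.0000, -2.5000)
ω₁ − ω₀ = (-0.01066667, -0.04166667, 0.00410000)
gyro term ω₀×Iω₀ = (0.0400, 0.0650, 0.0195)
τ = I·(Δω/dt) + ω₀×(Iω₀) = (0.0000, -0.0600, 0.0400)

F = (-1.0000, -4.0000, -2.5000)
τ = (0.0000, -0.0600, 0.0400)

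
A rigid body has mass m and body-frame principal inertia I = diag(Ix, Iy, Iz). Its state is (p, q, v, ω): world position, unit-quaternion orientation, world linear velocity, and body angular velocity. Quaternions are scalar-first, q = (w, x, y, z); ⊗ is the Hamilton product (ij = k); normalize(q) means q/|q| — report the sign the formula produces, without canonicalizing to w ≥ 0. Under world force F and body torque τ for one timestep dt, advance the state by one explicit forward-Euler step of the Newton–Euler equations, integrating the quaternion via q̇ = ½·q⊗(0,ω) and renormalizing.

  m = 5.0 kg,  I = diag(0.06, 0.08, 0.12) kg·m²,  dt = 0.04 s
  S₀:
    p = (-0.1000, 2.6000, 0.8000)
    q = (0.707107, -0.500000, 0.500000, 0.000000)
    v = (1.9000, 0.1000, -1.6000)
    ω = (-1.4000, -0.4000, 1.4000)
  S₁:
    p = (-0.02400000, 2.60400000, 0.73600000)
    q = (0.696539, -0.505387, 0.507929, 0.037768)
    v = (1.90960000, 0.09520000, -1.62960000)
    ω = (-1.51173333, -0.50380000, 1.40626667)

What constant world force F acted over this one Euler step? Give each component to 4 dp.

v₁ − v₀ = (0.00960000, -0.00480000, -0.02960000)
m·(v₁−v₀)/dt = (1.2000, -0.6000, -3.7000)

F = (1.2000, -0.6000, -3.7000)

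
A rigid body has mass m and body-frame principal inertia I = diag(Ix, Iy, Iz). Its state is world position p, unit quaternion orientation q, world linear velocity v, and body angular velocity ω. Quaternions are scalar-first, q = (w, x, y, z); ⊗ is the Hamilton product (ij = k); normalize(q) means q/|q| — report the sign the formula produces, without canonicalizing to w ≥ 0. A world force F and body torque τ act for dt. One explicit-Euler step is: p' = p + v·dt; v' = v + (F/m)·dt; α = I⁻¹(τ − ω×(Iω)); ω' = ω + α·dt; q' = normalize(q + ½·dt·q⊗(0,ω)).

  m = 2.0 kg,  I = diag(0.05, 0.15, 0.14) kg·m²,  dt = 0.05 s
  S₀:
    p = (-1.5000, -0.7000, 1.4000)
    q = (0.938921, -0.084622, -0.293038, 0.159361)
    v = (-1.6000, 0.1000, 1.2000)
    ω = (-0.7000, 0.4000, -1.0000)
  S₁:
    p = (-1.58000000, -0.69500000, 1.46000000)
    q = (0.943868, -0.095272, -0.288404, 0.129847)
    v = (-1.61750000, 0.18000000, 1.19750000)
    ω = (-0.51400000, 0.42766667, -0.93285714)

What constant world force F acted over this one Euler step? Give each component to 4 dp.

v₁ − v₀ = (-0.01750000, 0.08000000, -0.00250000)
F = m·Δv/dt = (-0.7000, 3.2000, -0.1000)

F = (-0.7000, 3.2000, -0.1000)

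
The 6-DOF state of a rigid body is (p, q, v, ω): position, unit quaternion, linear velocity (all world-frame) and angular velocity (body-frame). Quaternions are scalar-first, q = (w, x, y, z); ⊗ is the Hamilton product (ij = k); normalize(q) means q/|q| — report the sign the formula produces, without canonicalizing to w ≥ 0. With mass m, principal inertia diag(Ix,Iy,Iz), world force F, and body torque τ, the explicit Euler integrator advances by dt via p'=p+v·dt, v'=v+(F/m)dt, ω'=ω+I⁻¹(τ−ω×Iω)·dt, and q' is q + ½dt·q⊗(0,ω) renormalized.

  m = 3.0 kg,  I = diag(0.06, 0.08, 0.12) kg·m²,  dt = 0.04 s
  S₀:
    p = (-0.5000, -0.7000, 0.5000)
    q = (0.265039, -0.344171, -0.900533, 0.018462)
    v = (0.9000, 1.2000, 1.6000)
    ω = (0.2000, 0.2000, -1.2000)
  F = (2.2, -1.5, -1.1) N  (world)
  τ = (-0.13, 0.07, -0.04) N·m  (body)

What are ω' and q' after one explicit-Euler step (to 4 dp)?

ω' = (0.1197, 0.2278, -1.2136)
q' = (0.2704, -0.3215, -0.9074, 0.0143)

ω×(Iω) gyroscopic = (-0.0096, 0.0144, 0.0008)
(τ − ω×Iω)/I = (-2.0067, 0.6950, -0.3400)
new body rate ω' = (0.1197, 0.2278, -1.2136)
Hamilton product q⊗(0,ω) = (0.2710952, 1.1299550, -0.3563050, -0.2067744)
updated quaternion q' = (0.2704, -0.3215, -0.9074, 0.0143)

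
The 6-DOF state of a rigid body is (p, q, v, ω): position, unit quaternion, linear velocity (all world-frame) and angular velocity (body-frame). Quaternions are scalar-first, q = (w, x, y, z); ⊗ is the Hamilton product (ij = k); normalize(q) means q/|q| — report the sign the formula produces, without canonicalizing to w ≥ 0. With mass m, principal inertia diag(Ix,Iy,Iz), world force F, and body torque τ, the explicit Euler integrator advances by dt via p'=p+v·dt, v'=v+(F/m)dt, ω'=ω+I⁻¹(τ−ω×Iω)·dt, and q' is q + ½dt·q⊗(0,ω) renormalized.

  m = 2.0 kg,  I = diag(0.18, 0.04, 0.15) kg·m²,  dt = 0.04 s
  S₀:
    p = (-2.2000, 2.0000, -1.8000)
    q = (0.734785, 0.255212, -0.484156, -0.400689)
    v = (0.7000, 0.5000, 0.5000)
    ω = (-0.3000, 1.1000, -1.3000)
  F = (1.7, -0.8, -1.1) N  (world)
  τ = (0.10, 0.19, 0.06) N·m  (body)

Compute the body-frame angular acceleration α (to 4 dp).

α = (1.4294, 4.4575, 0.0920)

precession coupling ω×(Iω) = (-0.1573, 0.0117, 0.0462)
angular accel α = (1.4294, 4.4575, 0.0920)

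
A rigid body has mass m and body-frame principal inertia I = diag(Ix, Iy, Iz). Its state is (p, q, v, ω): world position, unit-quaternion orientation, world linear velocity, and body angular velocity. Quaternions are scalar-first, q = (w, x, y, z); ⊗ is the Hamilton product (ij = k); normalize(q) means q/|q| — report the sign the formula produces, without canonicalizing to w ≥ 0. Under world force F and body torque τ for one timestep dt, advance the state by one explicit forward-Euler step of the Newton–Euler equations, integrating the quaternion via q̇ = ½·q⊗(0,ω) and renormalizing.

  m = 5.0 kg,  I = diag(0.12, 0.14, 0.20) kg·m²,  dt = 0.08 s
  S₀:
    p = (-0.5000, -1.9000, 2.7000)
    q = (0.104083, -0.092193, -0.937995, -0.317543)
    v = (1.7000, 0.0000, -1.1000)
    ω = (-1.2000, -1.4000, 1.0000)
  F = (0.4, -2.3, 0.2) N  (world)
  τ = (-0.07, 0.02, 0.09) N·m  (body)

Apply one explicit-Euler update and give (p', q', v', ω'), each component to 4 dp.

p' = (-0.3640, -1.9000, 2.6120)
q' = (0.0596, -0.1520, -0.9217, -0.3520)
v' = (1.7064, -0.0368, -1.0968)
ω' = (-1.1907, -1.4434, 1.0226)

α = I⁻¹(τ − ω×Iω) = (0.1167, -0.5429, 0.2820)
ω + α·dt = (-1.1907, -1.4434, 1.0226)
Hamilton product q⊗(0,ω) = (-1.1062816, -1.5074548, 0.3275284, -0.8924408)
updated quaternion q' = (0.0596, -0.1520, -0.9217, -0.3520)
a = F/m = (0.0800, -0.4600, 0.0400)
p + v·dt = (-0.3640, -1.9000, 2.6120)
v' = v + a·dt = (1.7064, -0.0368, -1.0968)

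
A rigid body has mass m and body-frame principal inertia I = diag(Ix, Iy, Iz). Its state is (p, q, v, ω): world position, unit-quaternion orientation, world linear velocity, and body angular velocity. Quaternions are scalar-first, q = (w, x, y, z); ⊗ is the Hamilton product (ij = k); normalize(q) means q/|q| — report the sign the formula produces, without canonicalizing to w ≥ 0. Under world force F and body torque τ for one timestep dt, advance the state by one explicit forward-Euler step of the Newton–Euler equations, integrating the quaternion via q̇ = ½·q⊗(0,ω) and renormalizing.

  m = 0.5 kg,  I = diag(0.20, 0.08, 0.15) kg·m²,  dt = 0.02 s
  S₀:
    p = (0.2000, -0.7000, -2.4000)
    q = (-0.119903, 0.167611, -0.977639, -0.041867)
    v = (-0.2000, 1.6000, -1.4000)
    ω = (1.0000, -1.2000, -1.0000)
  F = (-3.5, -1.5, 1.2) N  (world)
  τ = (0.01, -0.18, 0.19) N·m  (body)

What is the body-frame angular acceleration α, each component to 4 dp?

α = (-0.3700, -1.6250, 0.3067)

gyro term ω×Iω = (0.0840, -0.0500, 0.1440)
(τ − ω×Iω)/I = (-0.3700, -1.6250, 0.3067)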